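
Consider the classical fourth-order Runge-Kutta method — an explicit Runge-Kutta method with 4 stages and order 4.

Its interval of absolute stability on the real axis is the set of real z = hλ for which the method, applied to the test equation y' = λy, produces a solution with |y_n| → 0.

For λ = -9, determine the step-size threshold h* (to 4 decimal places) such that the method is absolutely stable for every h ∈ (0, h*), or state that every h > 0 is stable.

(-2.7853,0); λ=-9 ⇒ h* = 0.3095.

Set f=λy, z=hλ:
  order 4, 4-stage ⇒ R(z)=1+z+z^2/2+z^3/6+z^4/24
  (e.g. R(-1.04)=0.36207, |R|=0.36207)

Find x<0 with |R(x)|<1.
x=-1.04: |R|=0.3621
|R(-2.89)|=1.1697 |R(-2.78)|=0.9920 |R(-2.76)|=0.9625
Bisect:
  x_lo=-3.5002 |R|=2.7326  x_hi=-0.1777 |R|=0.8372
  mid=-1.83896 |R|=0.29195 →hi
  mid=-2.66960 |R|=0.83913 →hi
  mid=-3.08492 |R|=1.55406 →lo
  mid=-2.87726 |R|=1.14774 →lo
  mid=-2.77343 |R|=0.98226 →hi
  mid=-2.82535 |R|=1.06208 →lo
  mid=-2.79939 |R|=1.02146 →lo
  mid=-2.78641 |R|=1.00168 →lo
  mid=-2.77992 |R|=0.99193 →hi
  ...
  [-2.78539,-2.78519] ⇒ x*=-2.7853
Stable set (-2.7853, 0).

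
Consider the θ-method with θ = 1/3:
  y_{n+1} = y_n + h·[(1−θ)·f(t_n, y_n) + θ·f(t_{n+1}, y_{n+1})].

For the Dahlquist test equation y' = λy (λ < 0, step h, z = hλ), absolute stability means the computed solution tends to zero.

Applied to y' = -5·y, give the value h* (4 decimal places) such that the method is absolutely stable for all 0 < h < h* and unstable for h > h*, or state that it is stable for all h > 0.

On y'=λy, z=hλ:
  y_{n+1} = y_n + z·[2/3·y_n + 1/3·y_{n+1}] ⇒ (1 − 1/3z)y_{n+1} = (1 + 2/3z)y_n
  ⇒ R(z) = (1 + 2/3z)/(1 − 1/3z).

Solve |R(x)|<1 on ℝ⁻.
x=-0.98: |R|=0.2613
R=−1: 1+2/3x = −1+1/3x ⇒ -1/3x=2 ⇒ x=2/(-1/3)=-6.0000
Confirm numerically:
  x=-4.898: |R|=0.86047 <1
  x=-2.897: |R|=0.47380 <1
  x=-2.669: |R|=0.41242 <1
  x=-6.533: |R|=1.05591 >1
  x=-6.428: |R|=1.04540 >1
So |R|<1 on (-6.0000, 0).

(-6.0000,0); λ=-5 ⇒ h* = (6)/5 = 1.2000.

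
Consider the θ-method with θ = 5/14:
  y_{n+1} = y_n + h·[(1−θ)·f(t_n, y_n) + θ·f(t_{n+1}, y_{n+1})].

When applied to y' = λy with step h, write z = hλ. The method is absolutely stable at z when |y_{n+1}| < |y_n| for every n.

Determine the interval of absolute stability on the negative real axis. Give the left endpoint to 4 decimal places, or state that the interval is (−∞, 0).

With y'=λy (z=hλ):
  y_{n+1} = y_n + z·[9/14·y_n + 5/14·y_{n+1}] ⇒ (1 − 5/14z)y_{n+1} = (1 + 9/14z)y_n
  so R(z) = (1 + 9/14z)/(1 − 5/14z).

Solve |R(x)|<1 on ℝ⁻.
x=-0.86: |R|=0.3421
R=−1: 1+9/14x = −1+5/14x ⇒ -2/7x=2 ⇒ x=2/(-2/7)=-7.0000
Confirm numerically:
  x=-6.540: |R|=0.96060 <1
  x=-6.431: |R|=0.95069 <1
  x=-5.944: |R|=0.90339 <1
  x=-5.076: |R|=0.80457 <1
  x=-7.495: |R|=1.03847 >1
  x=-7.020: |R|=1.00163 >1
Interval (-7.0000, 0).

(-7.0000, 0).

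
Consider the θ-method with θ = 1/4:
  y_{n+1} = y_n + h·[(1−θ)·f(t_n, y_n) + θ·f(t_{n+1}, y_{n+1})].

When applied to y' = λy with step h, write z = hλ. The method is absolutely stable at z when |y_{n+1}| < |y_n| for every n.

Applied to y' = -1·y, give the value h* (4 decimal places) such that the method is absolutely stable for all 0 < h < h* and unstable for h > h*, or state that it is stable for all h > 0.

With y'=λy (z=hλ):
  y_{n+1} = y_n + z·[3/4·y_n + 1/4·y_{n+1}] ⇒ (1 − 1/4z)y_{n+1} = (1 + 3/4z)y_n
  so R(z) = (1 + 3/4z)/(1 − 1/4z).

Boundary: |R(x)|=1, x<0.
x=-1.22: |R|=0.0651
R=−1: 1+3/4x = −1+1/4x ⇒ -1/2x=2 ⇒ x=2/(-1/2)=-4.0000
Confirm numerically:
  x=-3.933: |R|=0.98311 <1
  x=-3.845: |R|=0.96048 <1
  x=-3.735: |R|=0.93148 <1
  x=-2.018: |R|=0.34131 <1
  x=-4.573: |R|=1.13368 >1
  x=-4.318: |R|=1.07646 >1
  x=-4.172: |R|=1.04209 >1
So |R|<1 on (-4.0000, 0).

(-4.0000,0); λ=-1 ⇒ h* = (4)/1 = 4.0000.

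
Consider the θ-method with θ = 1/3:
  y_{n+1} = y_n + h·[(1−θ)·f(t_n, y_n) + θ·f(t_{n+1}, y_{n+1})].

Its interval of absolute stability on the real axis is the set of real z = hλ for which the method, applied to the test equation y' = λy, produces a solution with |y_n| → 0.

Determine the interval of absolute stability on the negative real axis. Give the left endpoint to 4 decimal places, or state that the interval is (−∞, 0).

On y'=λy, z=hλ:
  y_{n+1} = y_n + z·[2/3·y_n + 1/3·y_{n+1}] ⇒ (1 − 1/3z)y_{n+1} = (1 + 2/3z)y_n
  ⇒ R(z) = (1 + 2/3z)/(1 − 1/3z).

Solve |R(x)|<1 on ℝ⁻.
x=-0.81: |R|=0.3622
R=−1: 1+2/3x = −1+1/3x ⇒ -1/3x=2 ⇒ x=2/(-1/3)=-6.0000
Confirm numerically:
  x=-5.135: |R|=0.89367 <1
  x=-3.313: |R|=0.57437 <1
  x=-2.676: |R|=0.41438 <1
  x=-6.598: |R|=1.06230 >1
  x=-6.484: |R|=1.05103 >1
  x=-6.257: |R|=1.02776 >1
So |R|<1 on (-6.0000, 0).

(-6.0000, 0).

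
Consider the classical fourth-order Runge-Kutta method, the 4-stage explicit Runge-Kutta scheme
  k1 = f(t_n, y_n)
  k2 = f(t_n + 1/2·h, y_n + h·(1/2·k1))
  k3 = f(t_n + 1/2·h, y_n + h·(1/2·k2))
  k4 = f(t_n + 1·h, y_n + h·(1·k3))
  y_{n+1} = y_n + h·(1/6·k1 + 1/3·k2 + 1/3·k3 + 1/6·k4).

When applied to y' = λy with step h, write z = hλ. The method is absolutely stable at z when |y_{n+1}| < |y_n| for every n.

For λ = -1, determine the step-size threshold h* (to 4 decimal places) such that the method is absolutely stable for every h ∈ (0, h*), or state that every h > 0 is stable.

Test eqn y'=λy, z=hλ:
  order 4, 4-stage ⇒ R(z)=1+z+z^2/2+z^3/6+z^4/24
  (e.g. R(-0.89)=0.41470, |R|=0.41470)

Find x<0 with |R(x)|<1.
x=-0.89: |R|=0.4147
|R(-2.82)|=1.0536 |R(-2.31)|=0.4901 |R(-2.17)|=0.4053
Bisect:
  x_lo=-3.5057 |R|=2.7518  x_hi=-0.0706 |R|=0.9318
  mid=-1.78814 |R|=0.28366 →hi
  mid=-2.64691 |R|=0.81064 →hi
  mid=-3.07629 |R|=1.53501 →lo
  mid=-2.86160 |R|=1.12128 →lo
  mid=-2.75426 |R|=0.95421 →hi
  mid=-2.80793 |R|=1.03467 →lo
  mid=-2.78109 |R|=0.99369 →hi
  mid=-2.79451 |R|=1.01399 →lo
  ...
  [-2.78550,-2.78529] ⇒ x*=-2.7853
So |R|<1 on (-2.7853, 0).

(-2.7853,0); λ=-1 ⇒ h* = 2.7853.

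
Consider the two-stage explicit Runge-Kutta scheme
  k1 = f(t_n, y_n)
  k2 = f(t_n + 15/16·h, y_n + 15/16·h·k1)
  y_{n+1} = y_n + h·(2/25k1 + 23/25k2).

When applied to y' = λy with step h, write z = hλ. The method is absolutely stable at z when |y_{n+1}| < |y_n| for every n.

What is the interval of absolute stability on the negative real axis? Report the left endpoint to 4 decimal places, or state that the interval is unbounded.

z∈(-1.1594,0).

Test eqn y'=λy, z=hλ:
  k1=λy_n ⇒ h·k1=z·y_n;  k2=λ(1+15/16z)y_n ⇒ h·k2=z(1+15/16z)y_n
  y_{n+1}/y_n = 1 + 2/25z + 23/25z(1+15/16z) = 1 + z + 69/80z²
  R(z) = 1 + z + 69/80z².

Need |R(x)|<1, x<0.
x=-1.34: |R|=1.2087
R=1: x+69/80x²=0 ⇒ x=−80/69=-1.1594; min R=1−1/(4·69/80)=0.7101>−1
Confirm numerically:
  x=-1.134: |R|=0.97514 <1
  x=-1.012: |R|=0.87132 <1
  x=-0.707: |R|=0.72412 <1
  x=-0.575: |R|=0.71016 <1
  x=-1.570: |R|=1.55598 >1
  x=-1.549: |R|=1.52048 >1
  x=-1.312: |R|=1.17266 >1
So |R|<1 on (-1.1594, 0).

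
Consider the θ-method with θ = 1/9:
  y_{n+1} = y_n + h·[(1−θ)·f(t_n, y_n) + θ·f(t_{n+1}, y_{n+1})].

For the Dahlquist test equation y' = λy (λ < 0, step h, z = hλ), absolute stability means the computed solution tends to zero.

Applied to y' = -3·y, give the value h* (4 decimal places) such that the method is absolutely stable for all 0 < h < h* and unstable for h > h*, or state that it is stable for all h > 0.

(-2.5714,0); λ=-3 ⇒ h* = (18/7)/3 = 0.8571.

On y'=λy, z=hλ:
  y_{n+1} = y_n + z·[8/9·y_n + 1/9·y_{n+1}] ⇒ (1 − 1/9z)y_{n+1} = (1 + 8/9z)y_n
  so R(z) = (1 + 8/9z)/(1 − 1/9z).

Need |R(x)|<1, x<0.
x=-1.55: |R|=0.3223
R=−1: 1+8/9x = −1+1/9x ⇒ -7/9x=2 ⇒ x=2/(-7/9)=-2.5714
Confirm numerically:
  x=-1.891: |R|=0.56267 <1
  x=-1.423: |R|=0.22872 <1
  x=-1.086: |R|=0.03093 <1
  x=-3.040: |R|=1.27243 >1
  x=-3.024: |R|=1.26347 >1
  x=-2.668: |R|=1.05794 >1
Interval (-2.5714, 0).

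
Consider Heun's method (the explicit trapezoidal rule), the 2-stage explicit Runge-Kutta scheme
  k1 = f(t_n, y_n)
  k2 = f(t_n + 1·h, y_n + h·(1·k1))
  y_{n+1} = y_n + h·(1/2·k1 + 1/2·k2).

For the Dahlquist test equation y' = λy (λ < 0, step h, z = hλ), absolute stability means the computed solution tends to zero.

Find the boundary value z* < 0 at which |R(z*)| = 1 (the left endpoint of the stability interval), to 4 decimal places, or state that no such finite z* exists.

On y'=λy, z=hλ:
  order 2, 2-stage ⇒ R(z)=1+z+z^2/2
  (e.g. R(-0.82)=0.51620, |R|=0.51620)

Boundary: |R(x)|=1, x<0.
x=-0.82: |R|=0.5162
|R(-1.19)|=0.5181 |R(-1.06)|=0.5018 |R(-0.54)|=0.6058
Bisect:
  x_lo=-2.5743 |R|=1.7392  x_hi=-0.2678 |R|=0.7681
  mid=-1.42105 |R|=0.58864 →hi
  mid=-1.99769 |R|=0.99769 →hi
  mid=-2.28601 |R|=1.32691 →lo
  mid=-2.14185 |R|=1.15191 →lo
  mid=-2.06977 |R|=1.07220 →lo
  mid=-2.03373 |R|=1.03430 →lo
  mid=-2.01571 |R|=1.01583 →lo
  mid=-2.00670 |R|=1.00672 →lo
  ...
  [-2.00008,-1.99994] ⇒ x*=-2.0000
Stable set (-2.0000, 0).

z* = -2.0000.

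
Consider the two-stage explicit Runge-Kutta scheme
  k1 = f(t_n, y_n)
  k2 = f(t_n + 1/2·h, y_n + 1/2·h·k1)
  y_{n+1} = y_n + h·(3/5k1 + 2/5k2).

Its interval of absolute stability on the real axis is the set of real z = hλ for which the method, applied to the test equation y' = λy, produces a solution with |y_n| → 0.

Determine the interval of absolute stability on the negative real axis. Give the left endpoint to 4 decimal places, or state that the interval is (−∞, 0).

z∈(-5.0000,0).

With y'=λy (z=hλ):
  k1=λy_n ⇒ h·k1=z·y_n;  k2=λ(1+1/2z)y_n ⇒ h·k2=z(1+1/2z)y_n
  y_{n+1}/y_n = 1 + 3/5z + 2/5z(1+1/2z) = 1 + z + 1/5z²
  R(z) = 1 + z + 1/5z².

Need |R(x)|<1, x<0.
x=-0.38: |R|=0.6489
R=1: x+1/5x²=0 ⇒ x=−5=-5.0000; min R=1−1/(4·1/5)=-0.2500>−1
Confirm numerically:
  x=-4.311: |R|=0.40594 <1
  x=-4.271: |R|=0.37729 <1
  x=-3.200: |R|=0.15200 <1
  x=-3.103: |R|=0.17728 <1
  x=-5.370: |R|=1.39738 >1
  x=-5.329: |R|=1.35065 >1
  x=-5.229: |R|=1.23949 >1
Stable set (-5.0000, 0).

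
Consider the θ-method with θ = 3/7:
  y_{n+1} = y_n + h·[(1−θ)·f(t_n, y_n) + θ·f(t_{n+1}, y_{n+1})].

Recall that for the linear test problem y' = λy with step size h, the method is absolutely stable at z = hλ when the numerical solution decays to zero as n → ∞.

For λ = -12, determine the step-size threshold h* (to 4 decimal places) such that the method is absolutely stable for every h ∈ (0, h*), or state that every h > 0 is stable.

On y'=λy, z=hλ:
  y_{n+1} = y_n + z·[4/7·y_n + 3/7·y_{n+1}] ⇒ (1 − 3/7z)y_{n+1} = (1 + 4/7z)y_n
  so R(z) = (1 + 4/7z)/(1 − 3/7z).

Need |R(x)|<1, x<0.
x=-0.47: |R|=0.6088
R=−1: 1+4/7x = −1+3/7x ⇒ -1/7x=2 ⇒ x=2/(-1/7)=-14.0000
Confirm numerically:
  x=-9.370: |R|=0.86813 <1
  x=-8.952: |R|=0.85090 <1
  x=-8.074: |R|=0.81020 <1
  x=-6.875: |R|=0.74208 <1
  x=-14.288: |R|=1.00578 >1
  x=-14.078: |R|=1.00158 >1
So |R|<1 on (-14.0000, 0).

(-14.0000,0); λ=-12 ⇒ h* = (14)/12 = 1.1667.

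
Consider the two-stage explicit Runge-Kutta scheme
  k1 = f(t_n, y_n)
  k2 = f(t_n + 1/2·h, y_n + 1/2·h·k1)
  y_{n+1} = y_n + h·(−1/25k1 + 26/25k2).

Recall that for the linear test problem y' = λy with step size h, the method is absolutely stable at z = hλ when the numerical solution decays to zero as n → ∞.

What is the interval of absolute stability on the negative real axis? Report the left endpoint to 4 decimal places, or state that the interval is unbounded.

z∈(-1.9231,0).

With y'=λy (z=hλ):
  k1=λy_n ⇒ h·k1=z·y_n;  k2=λ(1+1/2z)y_n ⇒ h·k2=z(1+1/2z)y_n
  y_{n+1}/y_n = 1 − 1/25z + 26/25z(1+1/2z) = 1 + z + 13/25z²
  so R(z) = 1 + z + 13/25z².

Need |R(x)|<1, x<0.
x=-0.68: |R|=0.5604
R=1: x+13/25x²=0 ⇒ x=−25/13=-1.9231; min R=1−1/(4·13/25)=0.5192>−1
Confirm numerically:
  x=-1.855: |R|=0.93433 <1
  x=-1.480: |R|=0.65901 <1
  x=-1.308: |R|=0.58165 <1
  x=-0.803: |R|=0.53230 <1
  x=-2.239: |R|=1.36782 >1
  x=-2.226: |R|=1.35064 >1
  x=-2.154: |R|=1.25865 >1
Stable set (-1.9231, 0).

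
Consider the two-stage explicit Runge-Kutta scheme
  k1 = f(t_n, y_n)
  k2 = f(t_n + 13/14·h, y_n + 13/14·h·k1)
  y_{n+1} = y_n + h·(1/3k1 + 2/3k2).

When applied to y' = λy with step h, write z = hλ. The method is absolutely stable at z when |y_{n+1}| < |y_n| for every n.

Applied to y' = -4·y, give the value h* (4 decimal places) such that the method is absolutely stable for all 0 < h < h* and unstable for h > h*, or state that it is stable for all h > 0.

Test eqn y'=λy, z=hλ:
  k1=λy_n ⇒ h·k1=z·y_n;  k2=λ(1+13/14z)y_n ⇒ h·k2=z(1+13/14z)y_n
  y_{n+1}/y_n = 1 + 1/3z + 2/3z(1+13/14z) = 1 + z + 13/21z²
  so R(z) = 1 + z + 13/21z².

Solve |R(x)|<1 on ℝ⁻.
x=-0.86: |R|=0.5978
R=1: x+13/21x²=0 ⇒ x=−21/13=-1.6154; min R=1−1/(4·13/21)=0.5962>−1
Confirm numerically:
  x=-1.466: |R|=0.86443 <1
  x=-1.372: |R|=0.79329 <1
  x=-1.165: |R|=0.67519 <1
  x=-0.768: |R|=0.59713 <1
  x=-2.024: |R|=1.51198 >1
  x=-1.776: |R|=1.17659 >1
Stable set (-1.6154, 0).

(-1.6154,0); λ=-4 ⇒ h* = (21/13)/4 = 0.4038.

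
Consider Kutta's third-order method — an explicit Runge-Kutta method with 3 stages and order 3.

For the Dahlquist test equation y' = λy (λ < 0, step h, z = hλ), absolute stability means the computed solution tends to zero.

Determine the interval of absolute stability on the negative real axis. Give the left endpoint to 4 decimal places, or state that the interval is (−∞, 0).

(-2.5127, 0).

With y'=λy (z=hλ):
  order 3, 3-stage ⇒ R(z)=1+z+z^2/2+z^3/6
  (e.g. R(-1.49)=0.06873, |R|=0.06873)

Boundary: |R(x)|=1, x<0.
x=-1.49: |R|=0.0687
|R(-2.81)|=1.5600 |R(-2.61)|=1.1672 |R(-2.33)|=0.7238
Bisect:
  x_lo=-3.2454 |R|=2.6763  x_hi=-0.1675 |R|=0.8457
  mid=-1.70649 |R|=0.07868 →hi
  mid=-2.47597 |R|=0.94054 →hi
  mid=-2.86071 |R|=1.67072 →lo
  mid=-2.66834 |R|=1.27476 →lo
  mid=-2.57215 |R|=1.10038 →lo
  mid=-2.52406 |R|=1.01870 →lo
  mid=-2.50001 |R|=0.97919 →hi
  mid=-2.51204 |R|=0.99883 →hi
  ...
  [-2.51279,-2.51260] ⇒ x*=-2.5127
So |R|<1 on (-2.5127, 0).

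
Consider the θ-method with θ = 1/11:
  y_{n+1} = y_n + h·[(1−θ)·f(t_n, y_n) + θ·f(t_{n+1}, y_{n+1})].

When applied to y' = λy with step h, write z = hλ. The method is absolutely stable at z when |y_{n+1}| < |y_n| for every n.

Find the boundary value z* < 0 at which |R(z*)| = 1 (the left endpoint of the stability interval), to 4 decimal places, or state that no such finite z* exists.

On y'=λy, z=hλ:
  y_{n+1} = y_n + z·[10/11·y_n + 1/11·y_{n+1}] ⇒ (1 − 1/11z)y_{n+1} = (1 + 10/11z)y_n
  Hence R(z) = (1 + 10/11z)/(1 − 1/11z).

Need |R(x)|<1, x<0.
x=-1.69: |R|=0.4649
R=−1: 1+10/11x = −1+1/11x ⇒ -9/11x=2 ⇒ x=2/(-9/11)=-2.4444
Confirm numerically:
  x=-2.248: |R|=0.86655 <1
  x=-2.089: |R|=0.75560 <1
  x=-1.974: |R|=0.67366 <1
  x=-1.310: |R|=0.17059 <1
  x=-2.922: |R|=1.30872 >1
  x=-2.600: |R|=1.10294 >1
So |R|<1 on (-2.4444, 0).

left endpoint -2.4444.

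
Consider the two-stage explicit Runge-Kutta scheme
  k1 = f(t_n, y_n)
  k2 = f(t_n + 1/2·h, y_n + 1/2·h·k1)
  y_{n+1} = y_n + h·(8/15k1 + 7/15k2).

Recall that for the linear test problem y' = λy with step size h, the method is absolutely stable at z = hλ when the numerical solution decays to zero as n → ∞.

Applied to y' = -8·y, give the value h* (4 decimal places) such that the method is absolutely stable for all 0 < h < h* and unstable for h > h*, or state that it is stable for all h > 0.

(-4.2857,0); λ=-8 ⇒ h* = (30/7)/8 = 0.5357.

With y'=λy (z=hλ):
  k1=λy_n ⇒ h·k1=z·y_n;  k2=λ(1+1/2z)y_n ⇒ h·k2=z(1+1/2z)y_n
  y_{n+1}/y_n = 1 + 8/15z + 7/15z(1+1/2z) = 1 + z + 7/30z²
  Hence R(z) = 1 + z + 7/30z².

Boundary: |R(x)|=1, x<0.
x=-0.77: |R|=0.3683
R=1: x+7/30x²=0 ⇒ x=−30/7=-4.2857; min R=1−1/(4·7/30)=-0.0714>−1
Confirm numerically:
  x=-2.585: |R|=0.02581 <1
  x=-2.277: |R|=0.06723 <1
  x=-2.139: |R|=0.07143 <1
  x=-4.848: |R|=1.63606 >1
  x=-4.710: |R|=1.46629 >1
  x=-4.499: |R|=1.22390 >1
Stable set (-4.2857, 0).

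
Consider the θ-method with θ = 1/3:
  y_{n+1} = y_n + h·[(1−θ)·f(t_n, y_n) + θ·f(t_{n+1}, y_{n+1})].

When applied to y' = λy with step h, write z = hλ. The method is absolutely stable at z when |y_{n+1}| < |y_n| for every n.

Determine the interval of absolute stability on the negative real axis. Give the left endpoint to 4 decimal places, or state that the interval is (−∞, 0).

z∈(-6.0000,0).

On y'=λy, z=hλ:
  y_{n+1} = y_n + z·[2/3·y_n + 1/3·y_{n+1}] ⇒ (1 − 1/3z)y_{n+1} = (1 + 2/3z)y_n
  Hence R(z) = (1 + 2/3z)/(1 − 1/3z).

Find x<0 with |R(x)|<1.
x=-1.44: |R|=0.0270
R=−1: 1+2/3x = −1+1/3x ⇒ -1/3x=2 ⇒ x=2/(-1/3)=-6.0000
Confirm numerically:
  x=-4.819: |R|=0.84896 <1
  x=-4.500: |R|=0.80000 <1
  x=-3.843: |R|=0.68479 <1
  x=-6.231: |R|=1.02502 >1
  x=-6.181: |R|=1.01971 >1
  x=-6.159: |R|=1.01736 >1
So |R|<1 on (-6.0000, 0).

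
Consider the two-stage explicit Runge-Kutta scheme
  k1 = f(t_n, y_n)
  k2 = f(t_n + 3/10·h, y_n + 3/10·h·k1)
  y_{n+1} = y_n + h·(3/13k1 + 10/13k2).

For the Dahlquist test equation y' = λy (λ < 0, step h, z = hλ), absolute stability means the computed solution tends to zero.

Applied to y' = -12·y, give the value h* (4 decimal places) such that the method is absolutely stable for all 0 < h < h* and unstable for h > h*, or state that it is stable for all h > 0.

(-4.3333,0); λ=-12 ⇒ h* = (13/3)/12 = 0.3611.

Test eqn y'=λy, z=hλ:
  k1=λy_n ⇒ h·k1=z·y_n;  k2=λ(1+3/10z)y_n ⇒ h·k2=z(1+3/10z)y_n
  y_{n+1}/y_n = 1 + 3/13z + 10/13z(1+3/10z) = 1 + z + 3/13z²
  ⇒ R(z) = 1 + z + 3/13z².

Find x<0 with |R(x)|<1.
x=-1.48: |R|=0.0255
R=1: x+3/13x²=0 ⇒ x=−13/3=-4.3333; min R=1−1/(4·3/13)=-0.0833>−1
Confirm numerically:
  x=-4.310: |R|=0.97679 <1
  x=-3.705: |R|=0.46278 <1
  x=-2.105: |R|=0.08246 <1
  x=-4.870: |R|=1.60313 >1
  x=-4.743: |R|=1.44840 >1
Stable set (-4.3333, 0).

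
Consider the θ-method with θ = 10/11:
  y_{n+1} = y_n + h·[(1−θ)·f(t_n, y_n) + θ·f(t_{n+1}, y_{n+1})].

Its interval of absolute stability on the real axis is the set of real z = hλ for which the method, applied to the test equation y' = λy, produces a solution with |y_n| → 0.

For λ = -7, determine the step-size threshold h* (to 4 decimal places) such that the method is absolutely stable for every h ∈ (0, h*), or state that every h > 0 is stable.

unbounded; (−∞, 0). Any h>0 works for λ=-7.

On y'=λy, z=hλ:
  y_{n+1} = y_n + z·[1/11·y_n + 10/11·y_{n+1}] ⇒ (1 − 10/11z)y_{n+1} = (1 + 1/11z)y_n
  ⇒ R(z) = (1 + 1/11z)/(1 − 10/11z).

Solve |R(x)|<1 on ℝ⁻.
x=-1.39: |R|=0.3859
x=-2: |R|=0.2903
x=-10: |R|=0.0090
x=-100: |R|=0.0880
θ=10/11≥1/2 ⇒ |1+1/11x|<|1−10/11x| ∀x<0 ⇒ interval (−∞,0).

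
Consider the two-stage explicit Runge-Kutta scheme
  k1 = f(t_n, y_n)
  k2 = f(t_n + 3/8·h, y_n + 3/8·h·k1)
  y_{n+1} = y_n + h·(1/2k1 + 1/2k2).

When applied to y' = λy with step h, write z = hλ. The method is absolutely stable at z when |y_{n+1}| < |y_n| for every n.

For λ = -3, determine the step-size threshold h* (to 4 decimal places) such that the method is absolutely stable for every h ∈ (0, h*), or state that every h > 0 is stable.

(-5.3333,0); λ=-3 ⇒ h* = (16/3)/3 = 1.7778.

Test eqn y'=λy, z=hλ:
  k1=λy_n ⇒ h·k1=z·y_n;  k2=λ(1+3/8z)y_n ⇒ h·k2=z(1+3/8z)y_n
  y_{n+1}/y_n = 1 + 1/2z + 1/2z(1+3/8z) = 1 + z + 3/16z²
  ⇒ R(z) = 1 + z + 3/16z².

Find x<0 with |R(x)|<1.
x=-0.55: |R|=0.5067
R=1: x+3/16x²=0 ⇒ x=−16/3=-5.3333; min R=1−1/(4·3/16)=-0.3333>−1
Confirm numerically:
  x=-3.371: |R|=0.24032 <1
  x=-3.312: |R|=0.25525 <1
  x=-2.571: |R|=0.33162 <1
  x=-5.718: |R|=1.41241 >1
  x=-5.512: |R|=1.18465 >1
Interval (-5.3333, 0).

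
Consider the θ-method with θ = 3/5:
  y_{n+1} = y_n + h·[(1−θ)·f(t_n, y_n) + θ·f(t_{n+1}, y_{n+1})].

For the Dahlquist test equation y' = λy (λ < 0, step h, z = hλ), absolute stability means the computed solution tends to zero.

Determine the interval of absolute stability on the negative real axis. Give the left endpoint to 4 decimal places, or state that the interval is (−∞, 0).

interval (−∞, 0).

On y'=λy, z=hλ:
  y_{n+1} = y_n + z·[2/5·y_n + 3/5·y_{n+1}] ⇒ (1 − 3/5z)y_{n+1} = (1 + 2/5z)y_n
  Hence R(z) = (1 + 2/5z)/(1 − 3/5z).

Find x<0 with |R(x)|<1.
x=-1.16: |R|=0.3160
x=-2: |R|=0.0909
x=-10: |R|=0.4286
x=-100: |R|=0.6393
θ=3/5≥1/2 ⇒ |1+2/5x|<|1−3/5x| ∀x<0 ⇒ unbounded interval.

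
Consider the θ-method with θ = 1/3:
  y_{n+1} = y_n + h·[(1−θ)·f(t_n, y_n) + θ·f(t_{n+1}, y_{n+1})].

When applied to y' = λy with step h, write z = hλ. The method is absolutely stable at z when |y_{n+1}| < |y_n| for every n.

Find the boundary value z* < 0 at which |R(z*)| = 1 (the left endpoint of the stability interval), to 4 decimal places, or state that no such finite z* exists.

left endpoint -6.0000.

Test eqn y'=λy, z=hλ:
  y_{n+1} = y_n + z·[2/3·y_n + 1/3·y_{n+1}] ⇒ (1 − 1/3z)y_{n+1} = (1 + 2/3z)y_n
  ⇒ R(z) = (1 + 2/3z)/(1 − 1/3z).

Find x<0 with |R(x)|<1.
x=-1.52: |R|=0.0088
R=−1: 1+2/3x = −1+1/3x ⇒ -1/3x=2 ⇒ x=2/(-1/3)=-6.0000
Confirm numerically:
  x=-5.960: |R|=0.99554 <1
  x=-5.053: |R|=0.88240 <1
  x=-3.410: |R|=0.59594 <1
  x=-2.829: |R|=0.45600 <1
  x=-6.407: |R|=1.04327 >1
  x=-6.344: |R|=1.03682 >1
  x=-6.106: |R|=1.01164 >1
Interval (-6.0000, 0).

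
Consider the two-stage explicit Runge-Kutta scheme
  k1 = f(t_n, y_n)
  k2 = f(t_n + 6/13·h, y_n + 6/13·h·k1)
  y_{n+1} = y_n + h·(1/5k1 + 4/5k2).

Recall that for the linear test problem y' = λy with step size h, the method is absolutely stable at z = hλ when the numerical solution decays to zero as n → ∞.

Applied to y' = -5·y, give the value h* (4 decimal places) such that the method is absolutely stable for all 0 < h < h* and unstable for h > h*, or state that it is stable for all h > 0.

With y'=λy (z=hλ):
  k1=λy_n ⇒ h·k1=z·y_n;  k2=λ(1+6/13z)y_n ⇒ h·k2=z(1+6/13z)y_n
  y_{n+1}/y_n = 1 + 1/5z + 4/5z(1+6/13z) = 1 + z + 24/65z²
  so R(z) = 1 + z + 24/65z².

Solve |R(x)|<1 on ℝ⁻.
x=-0.46: |R|=0.6181
R=1: x+24/65x²=0 ⇒ x=−65/24=-2.7083; min R=1−1/(4·24/65)=0.3229>−1
Confirm numerically:
  x=-2.612: |R|=0.90709 <1
  x=-2.392: |R|=0.72061 <1
  x=-1.910: |R|=0.43699 <1
  x=-1.135: |R|=0.34065 <1
  x=-3.110: |R|=1.46124 >1
  x=-2.871: |R|=1.17244 >1
  x=-2.737: |R|=1.02897 >1
Interval (-2.7083, 0).

(-2.7083,0); λ=-5 ⇒ h* = (65/24)/5 = 0.5417.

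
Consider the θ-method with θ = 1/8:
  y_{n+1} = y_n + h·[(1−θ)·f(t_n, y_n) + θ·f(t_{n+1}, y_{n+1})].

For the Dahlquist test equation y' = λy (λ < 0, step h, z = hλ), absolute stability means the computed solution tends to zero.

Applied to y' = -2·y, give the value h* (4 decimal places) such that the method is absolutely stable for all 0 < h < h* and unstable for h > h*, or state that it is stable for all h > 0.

On y'=λy, z=hλ:
  y_{n+1} = y_n + z·[7/8·y_n + 1/8·y_{n+1}] ⇒ (1 − 1/8z)y_{n+1} = (1 + 7/8z)y_n
  Hence R(z) = (1 + 7/8z)/(1 − 1/8z).

Need |R(x)|<1, x<0.
x=-1.69: |R|=0.3953
R=−1: 1+7/8x = −1+1/8x ⇒ -3/4x=2 ⇒ x=2/(-3/4)=-2.6667
Confirm numerically:
  x=-2.130: |R|=0.68213 <1
  x=-1.875: |R|=0.51899 <1
  x=-1.672: |R|=0.38296 <1
  x=-3.238: |R|=1.30504 >1
  x=-2.985: |R|=1.17387 >1
  x=-2.972: |R|=1.16697 >1
Stable set (-2.6667, 0).

(-2.6667,0); λ=-2 ⇒ h* = (8/3)/2 = 1.3333.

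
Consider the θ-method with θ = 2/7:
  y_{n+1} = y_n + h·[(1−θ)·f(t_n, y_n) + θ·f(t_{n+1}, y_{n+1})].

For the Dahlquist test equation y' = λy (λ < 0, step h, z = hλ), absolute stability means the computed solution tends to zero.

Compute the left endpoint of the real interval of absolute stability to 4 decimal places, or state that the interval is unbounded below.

left endpoint -4.6667.

On y'=λy, z=hλ:
  y_{n+1} = y_n + z·[5/7·y_n + 2/7·y_{n+1}] ⇒ (1 − 2/7z)y_{n+1} = (1 + 5/7z)y_n
  R(z) = (1 + 5/7z)/(1 − 2/7z).

Need |R(x)|<1, x<0.
x=-1.71: |R|=0.1488
R=−1: 1+5/7x = −1+2/7x ⇒ -3/7x=2 ⇒ x=2/(-3/7)=-4.6667
Confirm numerically:
  x=-4.042: |R|=0.87576 <1
  x=-2.999: |R|=0.61509 <1
  x=-2.026: |R|=0.28321 <1
  x=-5.134: |R|=1.08119 >1
  x=-4.827: |R|=1.02888 >1
So |R|<1 on (-4.6667, 0).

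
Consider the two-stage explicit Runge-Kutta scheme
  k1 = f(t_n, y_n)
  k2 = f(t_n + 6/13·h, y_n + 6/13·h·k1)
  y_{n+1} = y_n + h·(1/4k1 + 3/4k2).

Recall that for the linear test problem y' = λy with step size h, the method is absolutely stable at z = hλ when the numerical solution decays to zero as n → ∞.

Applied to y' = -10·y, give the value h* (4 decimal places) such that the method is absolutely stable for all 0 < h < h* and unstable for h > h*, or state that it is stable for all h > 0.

(-2.8889,0); λ=-10 ⇒ h* = (26/9)/10 = 0.2889.

Test eqn y'=λy, z=hλ:
  k1=λy_n ⇒ h·k1=z·y_n;  k2=λ(1+6/13z)y_n ⇒ h·k2=z(1+6/13z)y_n
  y_{n+1}/y_n = 1 + 1/4z + 3/4z(1+6/13z) = 1 + z + 9/26z²
  so R(z) = 1 + z + 9/26z².

Boundary: |R(x)|=1, x<0.
x=-1.1: |R|=0.3188
R=1: x+9/26x²=0 ⇒ x=−26/9=-2.8889; min R=1−1/(4·9/26)=0.2778>−1
Confirm numerically:
  x=-2.779: |R|=0.89429 <1
  x=-2.728: |R|=0.84807 <1
  x=-2.379: |R|=0.58011 <1
  x=-2.342: |R|=0.55664 <1
  x=-3.449: |R|=1.66871 >1
  x=-2.973: |R|=1.08656 >1
Interval (-2.8889, 0).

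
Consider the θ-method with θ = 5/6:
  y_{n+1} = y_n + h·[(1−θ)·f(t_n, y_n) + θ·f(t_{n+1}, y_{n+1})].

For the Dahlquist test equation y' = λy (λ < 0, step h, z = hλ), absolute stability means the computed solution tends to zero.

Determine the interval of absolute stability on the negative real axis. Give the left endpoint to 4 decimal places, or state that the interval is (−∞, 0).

Set f=λy, z=hλ:
  y_{n+1} = y_n + z·[1/6·y_n + 5/6·y_{n+1}] ⇒ (1 − 5/6z)y_{n+1} = (1 + 1/6z)y_n
  so R(z) = (1 + 1/6z)/(1 − 5/6z).

Need |R(x)|<1, x<0.
x=-1.16: |R|=0.4102
x=-2: |R|=0.2500
x=-10: |R|=0.0714
x=-100: |R|=0.1858
θ=5/6≥1/2 ⇒ |1+1/6x|<|1−5/6x| ∀x<0 ⇒ unbounded interval.

interval (−∞, 0).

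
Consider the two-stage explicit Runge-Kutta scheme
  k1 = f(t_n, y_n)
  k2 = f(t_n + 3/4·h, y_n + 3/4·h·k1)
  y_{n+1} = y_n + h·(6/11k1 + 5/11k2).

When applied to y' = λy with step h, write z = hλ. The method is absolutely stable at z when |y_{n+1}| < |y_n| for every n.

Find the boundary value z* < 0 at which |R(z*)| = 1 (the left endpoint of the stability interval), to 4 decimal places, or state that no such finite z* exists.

With y'=λy (z=hλ):
  k1=λy_n ⇒ h·k1=z·y_n;  k2=λ(1+3/4z)y_n ⇒ h·k2=z(1+3/4z)y_n
  y_{n+1}/y_n = 1 + 6/11z + 5/11z(1+3/4z) = 1 + z + 15/44z²
  so R(z) = 1 + z + 15/44z².

Solve |R(x)|<1 on ℝ⁻.
x=-1.04: |R|=0.3287
R=1: x+15/44x²=0 ⇒ x=−44/15=-2.9333; min R=1−1/(4·15/44)=0.2667>−1
Confirm numerically:
  x=-2.625: |R|=0.72408 <1
  x=-2.352: |R|=0.53388 <1
  x=-1.512: |R|=0.26737 <1
  x=-1.460: |R|=0.26668 <1
  x=-3.247: |R|=1.34721 >1
  x=-3.039: |R|=1.10947 >1
Interval (-2.9333, 0).

z* = -2.9333.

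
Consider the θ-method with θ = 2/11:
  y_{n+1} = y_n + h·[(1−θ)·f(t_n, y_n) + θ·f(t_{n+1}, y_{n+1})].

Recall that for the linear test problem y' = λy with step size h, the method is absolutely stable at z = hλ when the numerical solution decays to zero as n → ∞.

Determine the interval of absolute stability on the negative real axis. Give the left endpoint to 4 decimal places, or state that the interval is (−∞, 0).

Set f=λy, z=hλ:
  y_{n+1} = y_n + z·[9/11·y_n + 2/11·y_{n+1}] ⇒ (1 − 2/11z)y_{n+1} = (1 + 9/11z)y_n
  so R(z) = (1 + 9/11z)/(1 − 2/11z).

Solve |R(x)|<1 on ℝ⁻.
x=-0.81: |R|=0.2940
R=−1: 1+9/11x = −1+2/11x ⇒ -7/11x=2 ⇒ x=2/(-7/11)=-3.1429
Confirm numerically:
  x=-2.858: |R|=0.88071 <1
  x=-2.083: |R|=0.51081 <1
  x=-1.519: |R|=0.19027 <1
  x=-3.325: |R|=1.07224 >1
  x=-3.217: |R|=1.02977 >1
So |R|<1 on (-3.1429, 0).

(-3.1429, 0).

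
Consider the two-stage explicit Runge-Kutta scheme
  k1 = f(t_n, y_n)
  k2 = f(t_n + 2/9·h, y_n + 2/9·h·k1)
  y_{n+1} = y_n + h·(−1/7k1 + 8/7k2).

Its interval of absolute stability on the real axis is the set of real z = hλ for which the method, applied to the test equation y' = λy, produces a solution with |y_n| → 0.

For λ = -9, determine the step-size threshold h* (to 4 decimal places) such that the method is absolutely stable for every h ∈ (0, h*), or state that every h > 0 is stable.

On y'=λy, z=hλ:
  k1=λy_n ⇒ h·k1=z·y_n;  k2=λ(1+2/9z)y_n ⇒ h·k2=z(1+2/9z)y_n
  y_{n+1}/y_n = 1 − 1/7z + 8/7z(1+2/9z) = 1 + z + 16/63z²
  Hence R(z) = 1 + z + 16/63z².

Boundary: |R(x)|=1, x<0.
x=-0.73: |R|=0.4053
R=1: x+16/63x²=0 ⇒ x=−63/16=-3.9375; min R=1−1/(4·16/63)=0.0156>−1
Confirm numerically:
  x=-3.229: |R|=0.41899 <1
  x=-2.737: |R|=0.16552 <1
  x=-2.436: |R|=0.07107 <1
  x=-1.903: |R|=0.01672 <1
  x=-4.533: |R|=1.68556 >1
  x=-4.336: |R|=1.43883 >1
  x=-4.281: |R|=1.37347 >1
Interval (-3.9375, 0).

(-3.9375,0); λ=-9 ⇒ h* = (63/16)/9 = 0.4375.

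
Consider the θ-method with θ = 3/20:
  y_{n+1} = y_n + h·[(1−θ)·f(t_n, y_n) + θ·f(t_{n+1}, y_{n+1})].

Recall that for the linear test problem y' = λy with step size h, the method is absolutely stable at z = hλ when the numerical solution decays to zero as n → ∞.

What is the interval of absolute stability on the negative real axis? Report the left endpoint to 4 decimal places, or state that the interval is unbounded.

z∈(-2.8571,0).

Test eqn y'=λy, z=hλ:
  y_{n+1} = y_n + z·[17/20·y_n + 3/20·y_{n+1}] ⇒ (1 − 3/20z)y_{n+1} = (1 + 17/20z)y_n
  so R(z) = (1 + 17/20z)/(1 − 3/20z).

Solve |R(x)|<1 on ℝ⁻.
x=-1.66: |R|=0.3291
R=−1: 1+17/20x = −1+3/20x ⇒ -7/10x=2 ⇒ x=2/(-7/10)=-2.8571
Confirm numerically:
  x=-2.603: |R|=0.87206 <1
  x=-1.242: |R|=0.04695 <1
  x=-1.158: |R|=0.01338 <1
  x=-3.212: |R|=1.16763 >1
  x=-3.002: |R|=1.06992 >1
Stable set (-2.8571, 0).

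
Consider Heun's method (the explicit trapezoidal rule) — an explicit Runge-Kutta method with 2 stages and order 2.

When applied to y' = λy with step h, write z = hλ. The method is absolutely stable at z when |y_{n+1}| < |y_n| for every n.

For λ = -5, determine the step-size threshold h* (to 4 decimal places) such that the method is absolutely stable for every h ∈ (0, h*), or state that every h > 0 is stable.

(-2.0000,0); λ=-5 ⇒ h* = 0.4000.

Test eqn y'=λy, z=hλ:
  order 2, 2-stage ⇒ R(z)=1+z+z^2/2
  (e.g. R(-1.21)=0.52205, |R|=0.52205)

Find x<0 with |R(x)|<1.
x=-1.21: |R|=0.5221
|R(-2.32)|=1.3712 |R(-1.86)|=0.8698 |R(-1.65)|=0.7112
Bisect:
  x_lo=-2.8958 |R|=2.2971  x_hi=-0.2063 |R|=0.8150
  mid=-1.55106 |R|=0.65183 →hi
  mid=-2.22344 |R|=1.24840 →lo
  mid=-1.88725 |R|=0.89361 →hi
  mid=-2.05534 |R|=1.05687 →lo
  mid=-1.97130 |R|=0.97171 →hi
  mid=-2.01332 |R|=1.01341 →lo
  mid=-1.99231 |R|=0.99234 →hi
  ...
  [-2.00002,-1.99986] ⇒ x*=-2.0000
So |R|<1 on (-2.0000, 0).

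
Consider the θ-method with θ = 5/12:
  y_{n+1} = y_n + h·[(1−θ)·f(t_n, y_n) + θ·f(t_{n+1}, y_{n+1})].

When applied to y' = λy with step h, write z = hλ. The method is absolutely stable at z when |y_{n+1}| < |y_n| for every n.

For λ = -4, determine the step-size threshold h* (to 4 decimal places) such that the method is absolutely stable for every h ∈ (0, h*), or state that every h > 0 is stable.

On y'=λy, z=hλ:
  y_{n+1} = y_n + z·[7/12·y_n + 5/12·y_{n+1}] ⇒ (1 − 5/12z)y_{n+1} = (1 + 7/12z)y_n
  R(z) = (1 + 7/12z)/(1 − 5/12z).

Need |R(x)|<1, x<0.
x=-1.08: |R|=0.2552
R=−1: 1+7/12x = −1+5/12x ⇒ -1/6x=2 ⇒ x=2/(-1/6)=-12.0000
Confirm numerically:
  x=-10.744: |R|=0.96178 <1
  x=-10.047: |R|=0.93724 <1
  x=-9.892: |R|=0.93140 <1
  x=-8.918: |R|=0.89108 <1
  x=-12.200: |R|=1.00548 >1
  x=-12.060: |R|=1.00166 >1
Stable set (-12.0000, 0).

(-12.0000,0); λ=-4 ⇒ h* = (12)/4 = 3.0000.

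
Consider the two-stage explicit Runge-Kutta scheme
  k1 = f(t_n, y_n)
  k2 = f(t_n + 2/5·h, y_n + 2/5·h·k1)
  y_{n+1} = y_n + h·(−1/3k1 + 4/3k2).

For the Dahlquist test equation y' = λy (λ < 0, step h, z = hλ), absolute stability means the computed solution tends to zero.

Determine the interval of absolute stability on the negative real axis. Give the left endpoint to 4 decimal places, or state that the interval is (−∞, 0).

Test eqn y'=λy, z=hλ:
  k1=λy_n ⇒ h·k1=z·y_n;  k2=λ(1+2/5z)y_n ⇒ h·k2=z(1+2/5z)y_n
  y_{n+1}/y_n = 1 − 1/3z + 4/3z(1+2/5z) = 1 + z + 8/15z²
  Hence R(z) = 1 + z + 8/15z².

Need |R(x)|<1, x<0.
x=-0.48: |R|=0.6429
R=1: x+8/15x²=0 ⇒ x=−15/8=-1.8750; min R=1−1/(4·8/15)=0.5312>−1
Confirm numerically:
  x=-1.281: |R|=0.59418 <1
  x=-1.128: |R|=0.55060 <1
  x=-0.905: |R|=0.53181 <1
  x=-0.847: |R|=0.53562 <1
  x=-2.136: |R|=1.29733 >1
  x=-2.106: |R|=1.25946 >1
Interval (-1.8750, 0).

(-1.8750, 0).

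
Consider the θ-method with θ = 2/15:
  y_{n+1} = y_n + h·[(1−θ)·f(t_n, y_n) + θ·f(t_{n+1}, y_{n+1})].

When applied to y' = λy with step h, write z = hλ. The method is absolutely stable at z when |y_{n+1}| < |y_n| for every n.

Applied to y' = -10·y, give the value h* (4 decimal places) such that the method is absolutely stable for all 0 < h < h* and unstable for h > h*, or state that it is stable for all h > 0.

With y'=λy (z=hλ):
  y_{n+1} = y_n + z·[13/15·y_n + 2/15·y_{n+1}] ⇒ (1 − 2/15z)y_{n+1} = (1 + 13/15z)y_n
  so R(z) = (1 + 13/15z)/(1 − 2/15z).

Solve |R(x)|<1 on ℝ⁻.
x=-1.02: |R|=0.1021
R=−1: 1+13/15x = −1+2/15x ⇒ -11/15x=2 ⇒ x=2/(-11/15)=-2.7273
Confirm numerically:
  x=-2.033: |R|=0.59944 <1
  x=-1.848: |R|=0.48267 <1
  x=-1.389: |R|=0.17195 <1
  x=-3.007: |R|=1.14643 >1
  x=-2.809: |R|=1.04360 >1
  x=-2.767: |R|=1.02128 >1
Interval (-2.7273, 0).

(-2.7273,0); λ=-10 ⇒ h* = (30/11)/10 = 0.2727.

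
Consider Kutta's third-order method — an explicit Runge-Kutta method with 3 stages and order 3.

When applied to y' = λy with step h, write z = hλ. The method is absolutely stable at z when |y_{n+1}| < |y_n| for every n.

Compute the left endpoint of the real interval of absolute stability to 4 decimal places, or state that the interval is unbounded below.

With y'=λy (z=hλ):
  order 3, 3-stage ⇒ R(z)=1+z+z^2/2+z^3/6
  (e.g. R(-1.55)=0.03060, |R|=0.03060)

Find x<0 with |R(x)|<1.
x=-1.55: |R|=0.0306
|R(-2.66)|=1.2590 |R(-1.09)|=0.2882 |R(-0.82)|=0.4243
Bisect:
  x_lo=-3.2521 |R|=2.6965  x_hi=-0.2423 |R|=0.7847
  mid=-1.74720 |R|=0.10979 →hi
  mid=-2.49966 |R|=0.97861 →hi
  mid=-2.87589 |R|=1.70481 →lo
  mid=-2.68778 |R|=1.31185 →lo
  mid=-2.59372 |R|=1.13818 →lo
  mid=-2.54669 |R|=1.05669 →lo
  mid=-2.52317 |R|=1.01723 →lo
  mid=-2.51142 |R|=0.99782 →hi
  mid=-2.51730 |R|=1.00750 →lo
  mid=-2.51436 |R|=1.00265 →lo
  ...
  [-2.51289,-2.51270] ⇒ x*=-2.5127
So |R|<1 on (-2.5127, 0).

left endpoint -2.5127.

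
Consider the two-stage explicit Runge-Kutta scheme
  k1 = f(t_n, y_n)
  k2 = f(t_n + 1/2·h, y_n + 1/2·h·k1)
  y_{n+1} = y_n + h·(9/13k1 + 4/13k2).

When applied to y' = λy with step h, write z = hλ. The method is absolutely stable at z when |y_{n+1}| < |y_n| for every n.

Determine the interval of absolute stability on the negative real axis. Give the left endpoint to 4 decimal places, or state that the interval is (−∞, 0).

On y'=λy, z=hλ:
  k1=λy_n ⇒ h·k1=z·y_n;  k2=λ(1+1/2z)y_n ⇒ h·k2=z(1+1/2z)y_n
  y_{n+1}/y_n = 1 + 9/13z + 4/13z(1+1/2z) = 1 + z + 2/13z²
  ⇒ R(z) = 1 + z + 2/13z².

Need |R(x)|<1, x<0.
x=-0.84: |R|=0.2686
R=1: x+2/13x²=0 ⇒ x=−13/2=-6.5000; min R=1−1/(4·2/13)=-0.6250>−1
Confirm numerically:
  x=-4.434: |R|=0.40933 <1
  x=-3.502: |R|=0.61523 <1
  x=-2.763: |R|=0.58851 <1
  x=-6.634: |R|=1.13676 >1
  x=-6.614: |R|=1.11600 >1
Interval (-6.5000, 0).

(-6.5000, 0).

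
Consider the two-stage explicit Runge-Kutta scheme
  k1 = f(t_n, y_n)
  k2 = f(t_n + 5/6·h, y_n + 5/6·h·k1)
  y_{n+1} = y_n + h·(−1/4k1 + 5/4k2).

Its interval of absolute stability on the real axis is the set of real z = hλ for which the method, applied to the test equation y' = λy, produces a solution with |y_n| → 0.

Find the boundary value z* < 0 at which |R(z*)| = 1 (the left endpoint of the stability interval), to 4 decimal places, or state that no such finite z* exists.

z* = -0.9600.

With y'=λy (z=hλ):
  k1=λy_n ⇒ h·k1=z·y_n;  k2=λ(1+5/6z)y_n ⇒ h·k2=z(1+5/6z)y_n
  y_{n+1}/y_n = 1 − 1/4z + 5/4z(1+5/6z) = 1 + z + 25/24z²
  so R(z) = 1 + z + 25/24z².

Find x<0 with |R(x)|<1.
x=-1.24: |R|=1.3617
R=1: x+25/24x²=0 ⇒ x=−24/25=-0.9600; min R=1−1/(4·25/24)=0.7600>−1
Confirm numerically:
  x=-0.822: |R|=0.88184 <1
  x=-0.688: |R|=0.80507 <1
  x=-0.422: |R|=0.76350 <1
  x=-1.151: |R|=1.22900 >1
  x=-0.986: |R|=1.02670 >1
So |R|<1 on (-0.9600, 0).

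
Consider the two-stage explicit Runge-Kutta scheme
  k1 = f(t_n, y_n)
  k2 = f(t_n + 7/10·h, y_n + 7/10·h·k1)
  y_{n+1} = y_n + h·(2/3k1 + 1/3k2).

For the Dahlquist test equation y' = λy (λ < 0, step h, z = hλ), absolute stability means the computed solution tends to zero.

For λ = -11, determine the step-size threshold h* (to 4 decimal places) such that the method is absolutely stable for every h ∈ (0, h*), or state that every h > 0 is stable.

(-4.2857,0); λ=-11 ⇒ h* = (30/7)/11 = 0.3896.

On y'=λy, z=hλ:
  k1=λy_n ⇒ h·k1=z·y_n;  k2=λ(1+7/10z)y_n ⇒ h·k2=z(1+7/10z)y_n
  y_{n+1}/y_n = 1 + 2/3z + 1/3z(1+7/10z) = 1 + z + 7/30z²
  R(z) = 1 + z + 7/30z².

Boundary: |R(x)|=1, x<0.
x=-0.66: |R|=0.4416
R=1: x+7/30x²=0 ⇒ x=−30/7=-4.2857; min R=1−1/(4·7/30)=-0.0714>−1
Confirm numerically:
  x=-3.261: |R|=0.22029 <1
  x=-2.915: |R|=0.06769 <1
  x=-2.357: |R|=0.06073 <1
  x=-2.251: |R|=0.06870 <1
  x=-4.855: |R|=1.64491 >1
  x=-4.729: |R|=1.48914 >1
So |R|<1 on (-4.2857, 0).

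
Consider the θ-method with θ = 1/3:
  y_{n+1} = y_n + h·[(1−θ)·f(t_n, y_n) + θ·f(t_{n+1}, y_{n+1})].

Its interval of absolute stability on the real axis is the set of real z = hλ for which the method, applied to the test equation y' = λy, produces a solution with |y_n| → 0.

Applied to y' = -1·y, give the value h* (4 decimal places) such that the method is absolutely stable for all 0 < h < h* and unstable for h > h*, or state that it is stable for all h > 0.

(-6.0000,0); λ=-1 ⇒ h* = (6)/1 = 6.0000.

Set f=λy, z=hλ:
  y_{n+1} = y_n + z·[2/3·y_n + 1/3·y_{n+1}] ⇒ (1 − 1/3z)y_{n+1} = (1 + 2/3z)y_n
  ⇒ R(z) = (1 + 2/3z)/(1 − 1/3z).

Find x<0 with |R(x)|<1.
x=-1.6: |R|=0.0435
R=−1: 1+2/3x = −1+1/3x ⇒ -1/3x=2 ⇒ x=2/(-1/3)=-6.0000
Confirm numerically:
  x=-5.112: |R|=0.89053 <1
  x=-4.681: |R|=0.82828 <1
  x=-2.622: |R|=0.39915 <1
  x=-6.584: |R|=1.06093 >1
  x=-6.113: |R|=1.01240 >1
So |R|<1 on (-6.0000, 0).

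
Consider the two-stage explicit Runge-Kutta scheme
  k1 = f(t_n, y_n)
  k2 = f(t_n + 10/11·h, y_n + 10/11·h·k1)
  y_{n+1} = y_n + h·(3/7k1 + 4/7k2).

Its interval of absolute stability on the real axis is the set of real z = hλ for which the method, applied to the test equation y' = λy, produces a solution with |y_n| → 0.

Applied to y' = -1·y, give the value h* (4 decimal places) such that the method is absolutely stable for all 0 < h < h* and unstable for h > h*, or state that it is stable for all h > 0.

On y'=λy, z=hλ:
  k1=λy_n ⇒ h·k1=z·y_n;  k2=λ(1+10/11z)y_n ⇒ h·k2=z(1+10/11z)y_n
  y_{n+1}/y_n = 1 + 3/7z + 4/7z(1+10/11z) = 1 + z + 40/77z²
  R(z) = 1 + z + 40/77z².

Need |R(x)|<1, x<0.
x=-1.25: |R|=0.5617
R=1: x+40/77x²=0 ⇒ x=−77/40=-1.9250; min R=1−1/(4·40/77)=0.5188>−1
Confirm numerically:
  x=-1.549: |R|=0.69744 <1
  x=-1.486: |R|=0.66111 <1
  x=-1.261: |R|=0.56504 <1
  x=-2.223: |R|=1.34413 >1
  x=-2.117: |R|=1.21115 >1
  x=-1.995: |R|=1.07255 >1
Stable set (-1.9250, 0).

(-1.9250,0); λ=-1 ⇒ h* = (77/40)/1 = 1.9250.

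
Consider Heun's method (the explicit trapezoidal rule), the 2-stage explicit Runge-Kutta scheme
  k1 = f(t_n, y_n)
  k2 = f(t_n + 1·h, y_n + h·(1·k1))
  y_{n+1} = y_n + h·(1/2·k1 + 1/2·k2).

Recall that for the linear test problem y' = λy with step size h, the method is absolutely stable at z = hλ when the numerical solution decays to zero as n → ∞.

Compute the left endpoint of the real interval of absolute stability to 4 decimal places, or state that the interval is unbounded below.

Test eqn y'=λy, z=hλ:
  order 2, 2-stage ⇒ R(z)=1+z+z^2/2
  (e.g. R(-0.34)=0.71780, |R|=0.71780)

Need |R(x)|<1, x<0.
x=-0.34: |R|=0.7178
|R(-2.07)|=1.0724 |R(-1.69)|=0.7380
Bisect:
  x_lo=-2.3909 |R|=1.4674  x_hi=-0.1023 |R|=0.9030
  mid=-1.24660 |R|=0.53041 →hi
  mid=-1.81877 |R|=0.83519 →hi
  mid=-2.10486 |R|=1.11036 →lo
  mid=-1.96182 |R|=0.96254 →hi
  mid=-2.03334 |R|=1.03389 →lo
  mid=-1.99758 |R|=0.99758 →hi
  mid=-2.01546 |R|=1.01558 →lo
  mid=-2.00652 |R|=1.00654 →lo
  mid=-2.00205 |R|=1.00205 →lo
  mid=-1.99981 |R|=0.99981 →hi
  ...
  [-2.00009,-1.99995] ⇒ x*=-2.0000
Interval (-2.0000, 0).

left endpoint -2.0000.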